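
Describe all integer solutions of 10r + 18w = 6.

Step 1: Compute gcd(10, 18) = 2.
Since 2 divides 6, solutions exist.

Step 2: Find a particular solution using extended Euclidean algorithm.
We get r₀ = 6, w₀ = -3.
Check: 10*6 + 18*-3 = 6 = 6 ✓

Step 3: Write the general solution.
r = 6 + (18/2)t = 6 + 9t
w = -3 - (10/2)t = -3 - 5t
for any integer t.

r = 6 + 9t, w = -3 - 5t for integer t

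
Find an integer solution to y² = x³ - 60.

Try small integer x values and check whether x³ - 60 is a perfect square.
x = 4: x³ - 60 = 4³ - 60 = 64 - 60 = 4
Is 4 a perfect square? 2² = 4 ✓
So (x, y) = (4, -2) is a solution.

x = 4, y = -2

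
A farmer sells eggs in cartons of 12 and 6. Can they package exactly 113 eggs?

We need non-negative a, b with 12a + 6b = 113.
gcd(12, 6) = 6, and 6 does not divide 113.
No integer solutions exist.

No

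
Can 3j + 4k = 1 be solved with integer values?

Step 1: Compute gcd(3, 4).
gcd(3, 4) = 1

Step 2: Check divisibility.
Does 1 divide 1? 1 = 1 x 1, so yes.

By the theorem on linear Diophantine equations, 3j + 4k = 1 has integer solutions if and only if gcd(3, 4) divides 1. Since 1 | 1, solutions exist.

Yes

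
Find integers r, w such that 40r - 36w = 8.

Step 1: Check solvability.
gcd(40, 36) = 4
Since 4 divides 8, solutions exist.

Step 2: Apply extended Euclidean algorithm to find gcd.
We find integers such that 40*x0 + 36*y0 = 4

Step 3: Scale the particular solution.
Multiply by 8/4 = 2:
r = 2, w = 2

Step 4: Verify.
40*(2) - 36*(2) = 8 = 8 ✓

r = 2, w = 2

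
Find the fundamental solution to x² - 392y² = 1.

We seek the smallest positive integers (x, y) with x² - 392y² = 1, i.e., x² = 392y² + 1.
Try successive y values:
y = 1: x² = 392·1² + 1 = 393, not a perfect square
y = 2: x² = 392·2² + 1 = 1569, not a perfect square
y = 3: x² = 392·3² + 1 = 3529, not a perfect square
... continuing the search (or via continued fractions) ...
y = 5: x² = 392·5² + 1 = 9801, x = 99 ✓

Verify: 99² - 392·5² = 9801 - 9800 = 1 ✓

x = 99, y = 5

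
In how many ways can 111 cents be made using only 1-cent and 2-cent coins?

We need non-negative integers (x, y) with 1x + 2y = 111.
For each x from 0 to 111, check if (111 - 1x) is a non-negative multiple of 2.
Solutions (x, y): (1,55), (3,54), (5,53), (7,52), ...
Count: 56

56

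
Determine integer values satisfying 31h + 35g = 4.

Step 1: Check solvability.
gcd(31, 35) = 1
Since 1 divides 4, solutions exist.

Step 2: Apply extended Euclidean algorithm to find gcd.
We find integers such that 31*x0 + 35*y0 = 1

Step 3: Scale the particular solution.
Multiply by 4/1 = 4:
h = -36, g = 32

Step 4: Verify.
31*(-36) + 35*(32) = 4 = 4 ✓

h = -36, g = 32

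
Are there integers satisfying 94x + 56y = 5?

Step 1: Compute gcd(94, 56).
gcd(94, 56) = 2

Step 2: Check divisibility.
Does 2 divide 5? 5 = 2 x 2 + 1, so no.

By the theorem on linear Diophantine equations, 94x + 56y = 5 has integer solutions if and only if gcd(94, 56) divides 5. Since 2 does not divide 5, no solutions exist.

No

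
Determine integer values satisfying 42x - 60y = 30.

Step 1: Check solvability.
gcd(42, 60) = 6
Since 6 divides 30, solutions exist.

Step 2: Apply extended Euclidean algorithm to find gcd.
We find integers such that 42*x0 + 60*y0 = 6

Step 3: Scale the particular solution.
Multiply by 30/6 = 5:
x = 15, y = 10

Step 4: Verify.
42*(15) - 60*(10) = 30 = 30 ✓

x = 15, y = 10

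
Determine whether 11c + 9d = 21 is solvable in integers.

Step 1: Compute gcd(11, 9).
gcd(11, 9) = 1

Step 2: Check divisibility.
Does 1 divide 21? 21 = 1 x 21, so yes.

By the theorem on linear Diophantine equations, 11c + 9d = 21 has integer solutions if and only if gcd(11, 9) divides 21. Since 1 | 21, solutions exist.

Yes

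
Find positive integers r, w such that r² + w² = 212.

Search for r with 212 - r² a perfect square.
r = 4: 212 - 4² = 212 - 16 = 196 = 14² ✓
So r = 4, w = 14.

r = 4, w = 14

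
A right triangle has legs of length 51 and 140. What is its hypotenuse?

c² = a² + b² = 51² + 140² = 2601 + 19600 = 22201
c = 149

149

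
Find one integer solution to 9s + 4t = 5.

Step 1: Check solvability.
gcd(9, 4) = 1
Since 1 divides 5, solutions exist.

Step 2: Apply extended Euclidean algorithm to find gcd.
We find integers such that 9*x0 + 4*y0 = 1

Step 3: Scale the particular solution.
Multiply by 5/1 = 5:
s = 5, t = -10

Step 4: Verify.
9*(5) + 4*(-10) = 5 = 5 ✓

s = 5, t = -10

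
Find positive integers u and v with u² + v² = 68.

We need to find integers u, v > 0 such that u² + v² = 68.
Trying u = 2: v² = 68 - 2² = 68 - 4 = 64
v = 8
Check: 2² + 8² = 4 + 64 = 68 ✓

68 = 2² + 8²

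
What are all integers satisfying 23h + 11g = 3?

Step 1: Compute gcd(23, 11) = 1.
Since 1 divides 3, solutions exist.

Step 2: Find a particular solution using extended Euclidean algorithm.
We get h₀ = 3, g₀ = -6.
Check: 23*3 + 11*-6 = 3 = 3 ✓

Step 3: Write the general solution.
h = 3 + (11/1)t = 3 + 11t
g = -6 - (23/1)t = -6 - 23t
for any integer t.

h = 3 + 11t, g = -6 - 23t for integer t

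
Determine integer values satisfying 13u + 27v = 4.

Step 1: Check solvability.
gcd(13, 27) = 1
Since 1 divides 4, solutions exist.

Step 2: Apply extended Euclidean algorithm to find gcd.
We find integers such that 13*x0 + 27*y0 = 1

Step 3: Scale the particular solution.
Multiply by 4/1 = 4:
u = -8, v = 4

Step 4: Verify.
13*(-8) + 27*(4) = 4 = 4 ✓

u = -8, v = 4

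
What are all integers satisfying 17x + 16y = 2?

Step 1: Compute gcd(17, 16) = 1.
Since 1 divides 2, solutions exist.

Step 2: Find a particular solution using extended Euclidean algorithm.
We get x₀ = 2, y₀ = -2.
Check: 17*2 + 16*-2 = 2 = 2 ✓

Step 3: Write the general solution.
x = 2 + (16/1)t = 2 + 16t
y = -2 - (17/1)t = -2 - 17t
for any integer t.

x = 2 + 16t, y = -2 - 17t for integer t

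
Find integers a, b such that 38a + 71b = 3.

Step 1: Check solvability.
gcd(38, 71) = 1
Since 1 divides 3, solutions exist.

Step 2: Apply extended Euclidean algorithm to find gcd.
We find integers such that 38*x0 + 71*y0 = 1

Step 3: Scale the particular solution.
Multiply by 3/1 = 3:
a = -84, b = 45

Step 4: Verify.
38*(-84) + 71*(45) = 3 = 3 ✓

a = -84, b = 45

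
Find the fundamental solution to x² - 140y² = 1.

We seek the smallest positive integers (x, y) with x² - 140y² = 1, i.e., x² = 140y² + 1.
Try successive y values:
y = 1: x² = 140·1² + 1 = 141, not a perfect square
y = 2: x² = 140·2² + 1 = 561, not a perfect square
y = 3: x² = 140·3² + 1 = 1261, not a perfect square
... continuing the search (or via continued fractions) ...
y = 6: x² = 140·6² + 1 = 5041, x = 71 ✓

Verify: 71² - 140·6² = 5041 - 5040 = 1 ✓

x = 71, y = 6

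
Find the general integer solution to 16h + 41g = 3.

Step 1: Compute gcd(16, 41) = 1.
Since 1 divides 3, solutions exist.

Step 2: Find a particular solution using extended Euclidean algorithm.
We get h₀ = 54, g₀ = -21.
Check: 16*54 + 41*-21 = 3 = 3 ✓

Step 3: Write the general solution.
h = 54 + (41/1)t = 54 + 41t
g = -21 - (16/1)t = -21 - 16t
for any integer t.

h = 54 + 41t, g = -21 - 16t for integer t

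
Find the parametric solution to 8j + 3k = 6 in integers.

Step 1: Compute gcd(8, 3) = 1.
Since 1 divides 6, solutions exist.

Step 2: Find a particular solution using extended Euclidean algorithm.
We get j₀ = -6, k₀ = 18.
Check: 8*-6 + 3*18 = 6 = 6 ✓

Step 3: Write the general solution.
j = -6 + (3/1)t = -6 + 3t
k = 18 - (8/1)t = 18 - 8t
for any integer t.

j = -6 + 3t, k = 18 - 8t for integer t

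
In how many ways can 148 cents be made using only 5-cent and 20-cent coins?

We need non-negative integers (x, y) with 5x + 20y = 148.
For each x from 0 to 29, check if (148 - 5x) is a non-negative multiple of 20.
Solutions (x, y): none
Count: 0

0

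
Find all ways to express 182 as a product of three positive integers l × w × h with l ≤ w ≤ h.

Iterate l from 1 to ⌊182^(1/3)⌋. For each l dividing 182, iterate w ≥ l with w dividing 182/l, and set h = 182/(l·w).
Triples found (5): (1×1×182), (1×2×91), (1×7×26), (1×13×14), (2×7×13)

(1×1×182), (1×2×91), (1×7×26), (1×13×14), (2×7×13)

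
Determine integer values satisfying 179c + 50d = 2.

Step 1: Check solvability.
gcd(179, 50) = 1
Since 1 divides 2, solutions exist.

Step 2: Apply extended Euclidean algorithm to find gcd.
We find integers such that 179*x0 + 50*y0 = 1

Step 3: Scale the particular solution.
Multiply by 2/1 = 2:
c = 38, d = -136

Step 4: Verify.
179*(38) + 50*(-136) = 2 = 2 ✓

c = 38, d = -136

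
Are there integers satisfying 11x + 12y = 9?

Step 1: Compute gcd(11, 12).
gcd(11, 12) = 1

Step 2: Check divisibility.
Does 1 divide 9? 9 = 1 x 9, so yes.

By the theorem on linear Diophantine equations, 11x + 12y = 9 has integer solutions if and only if gcd(11, 12) divides 9. Since 1 | 9, solutions exist.

Yes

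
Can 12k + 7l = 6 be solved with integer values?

Step 1: Compute gcd(12, 7).
gcd(12, 7) = 1

Step 2: Check divisibility.
Does 1 divide 6? 6 = 1 x 6, so yes.

By the theorem on linear Diophantine equations, 12k + 7l = 6 has integer solutions if and only if gcd(12, 7) divides 6. Since 1 | 6, solutions exist.

Yes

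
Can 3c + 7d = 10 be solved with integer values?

Step 1: Compute gcd(3, 7).
gcd(3, 7) = 1

Step 2: Check divisibility.
Does 1 divide 10? 10 = 1 x 10, so yes.

By the theorem on linear Diophantine equations, 3c + 7d = 10 has integer solutions if and only if gcd(3, 7) divides 10. Since 1 | 10, solutions exist.

Yes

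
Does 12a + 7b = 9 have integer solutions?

Step 1: Compute gcd(12, 7).
gcd(12, 7) = 1

Step 2: Check divisibility.
Does 1 divide 9? 9 = 1 x 9, so yes.

By the theorem on linear Diophantine equations, 12a + 7b = 9 has integer solutions if and only if gcd(12, 7) divides 9. Since 1 | 9, solutions exist.

Yes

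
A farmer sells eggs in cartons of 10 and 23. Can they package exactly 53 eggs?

We need non-negative a, b with 10a + 23b = 53.
gcd(10, 23) = 1 divides 53.
Try a = 3: 23b = 53 - 30 = 23, so b = 1.
One way: 3 cartons of 10 and 1 cartons of 23.

Yes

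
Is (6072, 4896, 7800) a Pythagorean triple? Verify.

Compute a² + b² = 6072² + 4896² = 36869184 + 23970816 = 60840000
Compute c² = 7800² = 60840000
Since 60840000 = 60840000, confirmed.

Yes, it is a Pythagorean triple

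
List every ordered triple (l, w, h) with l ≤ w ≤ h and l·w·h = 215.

Iterate l from 1 to ⌊215^(1/3)⌋. For each l dividing 215, iterate w ≥ l with w dividing 215/l, and set h = 215/(l·w).
Triples found (2): (1×1×215), (1×5×43)

(1×1×215), (1×5×43)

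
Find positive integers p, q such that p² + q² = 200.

Search for p with 200 - p² a perfect square.
p = 2: 200 - 2² = 200 - 4 = 196 = 14² ✓
So p = 2, q = 14.

p = 2, q = 14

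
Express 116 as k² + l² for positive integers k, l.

We need to find integers k, l > 0 such that k² + l² = 116.
Trying k = 4: l² = 116 - 4² = 116 - 16 = 100
l = 10
Check: 4² + 10² = 16 + 100 = 116 ✓

116 = 4² + 10²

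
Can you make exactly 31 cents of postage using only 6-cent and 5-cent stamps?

We need non-negative x, y with 6x + 5y = 31.
gcd(6, 5) = 1 divides 31, so integer solutions exist.
Search for a non-negative one: x = 1 gives 5y = 31 - 6 = 25, so y = 5.
Check: 6·1 + 5·5 = 31 ✓

Yes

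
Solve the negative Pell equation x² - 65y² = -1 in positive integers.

We need x² = 65y² - 1. Try successive y:
y = 1: x² = 65·1² - 1 = 64 = 8² ✓
Check: 8² - 65·1² = 64 - 65 = -1 ✓

x = 8, y = 1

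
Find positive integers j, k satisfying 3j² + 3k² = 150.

Try small values of j and check whether (150 - 3j²)/3 is a perfect square.
j = 1: 3·1² = 3, so 3k² = 150 - 3 = 147, giving k² = 49, k = 7.
Check: 3·1² + 3·7² = 3 + 147 = 150 ✓

j = 1, k = 7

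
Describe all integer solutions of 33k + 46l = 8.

Step 1: Compute gcd(33, 46) = 1.
Since 1 divides 8, solutions exist.

Step 2: Find a particular solution using extended Euclidean algorithm.
We get k₀ = 56, l₀ = -40.
Check: 33*56 + 46*-40 = 8 = 8 ✓

Step 3: Write the general solution.
k = 56 + (46/1)t = 56 + 46t
l = -40 - (33/1)t = -40 - 33t
for any integer t.

k = 56 + 46t, l = -40 - 33t for integer t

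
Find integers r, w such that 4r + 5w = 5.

Step 1: Check solvability.
gcd(4, 5) = 1
Since 1 divides 5, solutions exist.

Step 2: Apply extended Euclidean algorithm to find gcd.
We find integers such that 4*x0 + 5*y0 = 1

Step 3: Scale the particular solution.
Multiply by 5/1 = 5:
r = -5, w = 5

Step 4: Verify.
4*(-5) + 5*(5) = 5 = 5 ✓

r = -5, w = 5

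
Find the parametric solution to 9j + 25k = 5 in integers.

Step 1: Compute gcd(9, 25) = 1.
Since 1 divides 5, solutions exist.

Step 2: Find a particular solution using extended Euclidean algorithm.
We get j₀ = -55, k₀ = 20.
Check: 9*-55 + 25*20 = 5 = 5 ✓

Step 3: Write the general solution.
j = -55 + (25/1)t = -55 + 25t
k = 20 - (9/1)t = 20 - 9t
for any integer t.

j = -55 + 25t, k = 20 - 9t for integer t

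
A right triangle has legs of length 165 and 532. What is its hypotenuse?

c² = a² + b² = 165² + 532² = 27225 + 283024 = 310249
c = 557

557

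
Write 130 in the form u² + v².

We need to find integers u, v > 0 such that u² + v² = 130.
Trying u = 3: v² = 130 - 3² = 130 - 9 = 121
v = 11
Check: 3² + 11² = 9 + 121 = 130 ✓

130 = 3² + 11²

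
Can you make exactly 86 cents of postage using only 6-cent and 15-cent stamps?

We need non-negative x, y with 6x + 15y = 86.
gcd(6, 15) = 3, and 3 does not divide 86.
No integer solutions exist, so certainly no non-negative ones.

No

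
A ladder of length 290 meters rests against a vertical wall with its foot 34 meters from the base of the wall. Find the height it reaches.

The ladder, wall, and ground form a right triangle with hypotenuse 290 and one leg 34.
By the Pythagorean theorem: h² = 290² - 34² = 84100 - 1156 = 82944
h = √82944 = 288 meters

288 meters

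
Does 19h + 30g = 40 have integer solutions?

Step 1: Compute gcd(19, 30).
gcd(19, 30) = 1

Step 2: Check divisibility.
Does 1 divide 40? 40 = 1 x 40, so yes.

By the theorem on linear Diophantine equations, 19h + 30g = 40 has integer solutions if and only if gcd(19, 30) divides 40. Since 1 | 40, solutions exist.

Yes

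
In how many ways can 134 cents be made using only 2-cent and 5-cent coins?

We need non-negative integers (x, y) with 2x + 5y = 134.
For each x from 0 to 67, check if (134 - 2x) is a non-negative multiple of 5.
Solutions (x, y): (2,26), (7,24), (12,22), (17,20), ...
Count: 14

14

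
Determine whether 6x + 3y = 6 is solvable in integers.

Step 1: Compute gcd(6, 3).
gcd(6, 3) = 3

Step 2: Check divisibility.
Does 3 divide 6? 6 = 3 x 2, so yes.

By the theorem on linear Diophantine equations, 6x + 3y = 6 has integer solutions if and only if gcd(6, 3) divides 6. Since 3 | 6, solutions exist.

Yes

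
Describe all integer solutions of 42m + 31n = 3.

Step 1: Compute gcd(42, 31) = 1.
Since 1 divides 3, solutions exist.

Step 2: Find a particular solution using extended Euclidean algorithm.
We get m₀ = -42, n₀ = 57.
Check: 42*-42 + 31*57 = 3 = 3 ✓

Step 3: Write the general solution.
m = -42 + (31/1)t = -42 + 31t
n = 57 - (42/1)t = 57 - 42t
for any integer t.

m = -42 + 31t, n = 57 - 42t for integer t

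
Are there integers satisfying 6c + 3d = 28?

Step 1: Compute gcd(6, 3).
gcd(6, 3) = 3

Step 2: Check divisibility.
Does 3 divide 28? 28 = 3 x 9 + 1, so no.

By the theorem on linear Diophantine equations, 6c + 3d = 28 has integer solutions if and only if gcd(6, 3) divides 28. Since 3 does not divide 28, no solutions exist.

No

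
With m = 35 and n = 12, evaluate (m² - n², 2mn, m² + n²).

a = m² - n² = 1225 - 144 = 1081
b = 2mn = 2·35·12 = 840
c = m² + n² = 1225 + 144 = 1369
Verify: 1081² + 840² = 1168561 + 705600 = 1874161 = 1369² ✓

(1081, 840, 1369)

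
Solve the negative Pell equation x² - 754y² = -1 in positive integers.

We need x² = 754y² - 1. Try successive y:
y = 1: x² = 754·1² - 1 = 753, not a perfect square
y = 2: x² = 754·2² - 1 = 3015, not a perfect square
y = 3: x² = 754·3² - 1 = 6785, not a perfect square
...
y = 745: x² = 754·745² - 1 = 418488849 = 20457² ✓
Check: 20457² - 754·745² = 418488849 - 418488850 = -1 ✓

x = 20457, y = 745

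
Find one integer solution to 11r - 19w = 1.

Step 1: Check solvability.
gcd(11, 19) = 1
Since 1 divides 1, solutions exist.

Step 2: Apply extended Euclidean algorithm to find gcd.
We find integers such that 11*x0 + 19*y0 = 1

Step 3: Scale the particular solution.
Multiply by 1/1 = 1:
r = 7, w = 4

Step 4: Verify.
11*(7) - 19*(4) = 1 = 1 ✓

r = 7, w = 4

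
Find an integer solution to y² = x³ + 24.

Try small integer x values and check whether x³ + 24 is a perfect square.
x = 10: x³ + 24 = 10³ + 24 = 1000 + 24 = 1024
Is 1024 a perfect square? 32² = 1024 ✓
So (x, y) = (10, -32) is a solution.

x = 10, y = -32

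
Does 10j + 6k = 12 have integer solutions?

Step 1: Compute gcd(10, 6).
gcd(10, 6) = 2

Step 2: Check divisibility.
Does 2 divide 12? 12 = 2 x 6, so yes.

By the theorem on linear Diophantine equations, 10j + 6k = 12 has integer solutions if and only if gcd(10, 6) divides 12. Since 2 | 12, solutions exist.

Yes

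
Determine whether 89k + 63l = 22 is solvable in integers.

Step 1: Compute gcd(89, 63).
gcd(89, 63) = 1

Step 2: Check divisibility.
Does 1 divide 22? 22 = 1 x 22, so yes.

By the theorem on linear Diophantine equations, 89k + 63l = 22 has integer solutions if and only if gcd(89, 63) divides 22. Since 1 | 22, solutions exist.

Yes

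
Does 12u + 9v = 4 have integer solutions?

Step 1: Compute gcd(12, 9).
gcd(12, 9) = 3

Step 2: Check divisibility.
Does 3 divide 4? 4 = 3 x 1 + 1, so no.

By the theorem on linear Diophantine equations, 12u + 9v = 4 has integer solutions if and only if gcd(12, 9) divides 4. Since 3 does not divide 4, no solutions exist.

No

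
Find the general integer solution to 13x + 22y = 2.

Step 1: Compute gcd(13, 22) = 1.
Since 1 divides 2, solutions exist.

Step 2: Find a particular solution using extended Euclidean algorithm.
We get x₀ = -10, y₀ = 6.
Check: 13*-10 + 22*6 = 2 = 2 ✓

Step 3: Write the general solution.
x = -10 + (22/1)t = -10 + 22t
y = 6 - (13/1)t = 6 - 13t
for any integer t.

x = -10 + 22t, y = 6 - 13t for integer t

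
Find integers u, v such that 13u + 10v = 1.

Step 1: Check solvability.
gcd(13, 10) = 1
Since 1 divides 1, solutions exist.

Step 2: Apply extended Euclidean algorithm to find gcd.
We find integers such that 13*x0 + 10*y0 = 1

Step 3: Scale the particular solution.
Multiply by 1/1 = 1:
u = -3, v = 4

Step 4: Verify.
13*(-3) + 10*(4) = 1 = 1 ✓

u = -3, v = 4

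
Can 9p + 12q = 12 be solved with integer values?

Step 1: Compute gcd(9, 12).
gcd(9, 12) = 3

Step 2: Check divisibility.
Does 3 divide 12? 12 = 3 x 4, so yes.

By the theorem on linear Diophantine equations, 9p + 12q = 12 has integer solutions if and only if gcd(9, 12) divides 12. Since 3 | 12, solutions exist.

Yes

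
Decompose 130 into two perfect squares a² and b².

We need to find integers a, b > 0 such that a² + b² = 130.
Trying a = 3: b² = 130 - 3² = 130 - 9 = 121
b = 11
Check: 3² + 11² = 9 + 121 = 130 ✓

130 = 3² + 11²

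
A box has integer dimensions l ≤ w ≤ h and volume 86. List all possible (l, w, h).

Iterate l from 1 to ⌊86^(1/3)⌋. For each l dividing 86, iterate w ≥ l with w dividing 86/l, and set h = 86/(l·w).
Triples found (2): (1×1×86), (1×2×43)

(1×1×86), (1×2×43)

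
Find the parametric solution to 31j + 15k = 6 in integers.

Step 1: Compute gcd(31, 15) = 1.
Since 1 divides 6, solutions exist.

Step 2: Find a particular solution using extended Euclidean algorithm.
We get j₀ = 6, k₀ = -12.
Check: 31*6 + 15*-12 = 6 = 6 ✓

Step 3: Write the general solution.
j = 6 + (15/1)t = 6 + 15t
k = -12 - (31/1)t = -12 - 31t
for any integer t.

j = 6 + 15t, k = -12 - 31t for integer t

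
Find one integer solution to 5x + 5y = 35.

Step 1: Check solvability.
gcd(5, 5) = 5
Since 5 divides 35, solutions exist.

Step 2: Apply extended Euclidean algorithm to find gcd.
We find integers such that 5*x0 + 5*y0 = 5

Step 3: Scale the particular solution.
Multiply by 35/5 = 7:
x = 0, y = 7

Step 4: Verify.
5*(0) + 5*(7) = 35 = 35 ✓

x = 0, y = 7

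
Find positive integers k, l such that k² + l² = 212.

Search for k with 212 - k² a perfect square.
k = 4: 212 - 4² = 212 - 16 = 196 = 14² ✓
So k = 4, l = 14.

k = 4, l = 14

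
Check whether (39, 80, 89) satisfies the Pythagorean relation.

Compute a² + b²:
39² + 80² = 1521 + 6400 = 7921
Compute c²:
89² = 7921
Since 7921 = 7921, it is a Pythagorean triple.

Yes, it is a Pythagorean triple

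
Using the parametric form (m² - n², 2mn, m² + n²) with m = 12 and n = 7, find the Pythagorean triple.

a = m² - n² = 144 - 49 = 95
b = 2mn = 2·12·7 = 168
c = m² + n² = 144 + 49 = 193
Verify: 95² + 168² = 9025 + 28224 = 37249 = 193² ✓

(95, 168, 193)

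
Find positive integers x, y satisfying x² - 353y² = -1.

We need x² = 353y² - 1. Try successive y:
y = 1: x² = 353·1² - 1 = 352, not a perfect square
y = 2: x² = 353·2² - 1 = 1411, not a perfect square
y = 3: x² = 353·3² - 1 = 3176, not a perfect square
...
y = 3793: x² = 353·3793² - 1 = 5078557696 = 71264² ✓
Check: 71264² - 353·3793² = 5078557696 - 5078557697 = -1 ✓

x = 71264, y = 3793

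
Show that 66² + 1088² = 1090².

Compute a² + b² = 66² + 1088² = 4356 + 1183744 = 1188100
Compute c² = 1090² = 1188100
Since 1188100 = 1188100, confirmed.

Yes, it is a Pythagorean triple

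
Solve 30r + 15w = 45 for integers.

Step 1: Check solvability.
gcd(30, 15) = 15
Since 15 divides 45, solutions exist.

Step 2: Apply extended Euclidean algorithm to find gcd.
We find integers such that 30*x0 + 15*y0 = 15

Step 3: Scale the particular solution.
Multiply by 45/15 = 3:
r = 0, w = 3

Step 4: Verify.
30*(0) + 15*(3) = 45 = 45 ✓

r = 0, w = 3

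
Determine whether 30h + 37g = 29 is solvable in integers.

Step 1: Compute gcd(30, 37).
gcd(30, 37) = 1

Step 2: Check divisibility.
Does 1 divide 29? 29 = 1 x 29, so yes.

By the theorem on linear Diophantine equations, 30h + 37g = 29 has integer solutions if and only if gcd(30, 37) divides 29. Since 1 | 29, solutions exist.

Yes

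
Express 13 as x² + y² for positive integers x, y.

We need to find integers x, y > 0 such that x² + y² = 13.
Trying x = 2: y² = 13 - 2² = 13 - 4 = 9
y = 3
Check: 2² + 3² = 4 + 9 = 13 ✓

13 = 2² + 3²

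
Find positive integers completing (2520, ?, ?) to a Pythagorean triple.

We need the other leg and hypotenuse such that 2520² + x² = c².
Take x = 4576, c = 5224: 2520² + 4576² = 6350400 + 20939776 = 27290176 = 5224² ✓
Triple: (2520, 4576, 5224)

(2520, 4576, 5224)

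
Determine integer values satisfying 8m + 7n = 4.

Step 1: Check solvability.
gcd(8, 7) = 1
Since 1 divides 4, solutions exist.

Step 2: Apply extended Euclidean algorithm to find gcd.
We find integers such that 8*x0 + 7*y0 = 1

Step 3: Scale the particular solution.
Multiply by 4/1 = 4:
m = 4, n = -4

Step 4: Verify.
8*(4) + 7*(-4) = 4 = 4 ✓

m = 4, n = -4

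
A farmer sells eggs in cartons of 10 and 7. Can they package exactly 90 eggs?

We need non-negative a, b with 10a + 7b = 90.
gcd(10, 7) = 1 divides 90.
Try a = 2: 7b = 90 - 20 = 70, so b = 10.
One way: 2 cartons of 10 and 10 cartons of 7.

Yes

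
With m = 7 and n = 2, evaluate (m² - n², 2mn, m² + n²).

a = m² - n² = 49 - 4 = 45
b = 2mn = 2·7·2 = 28
c = m² + n² = 49 + 4 = 53
Verify: 45² + 28² = 2025 + 784 = 2809 = 53² ✓

(45, 28, 53)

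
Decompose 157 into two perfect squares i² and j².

We need to find integers i, j > 0 such that i² + j² = 157.
Trying i = 6: j² = 157 - 6² = 157 - 36 = 121
j = 11
Check: 6² + 11² = 36 + 121 = 157 ✓

157 = 6² + 11²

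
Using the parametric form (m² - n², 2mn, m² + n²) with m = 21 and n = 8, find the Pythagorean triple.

a = m² - n² = 441 - 64 = 377
b = 2mn = 2·21·8 = 336
c = m² + n² = 441 + 64 = 505
Verify: 377² + 336² = 142129 + 112896 = 255025 = 505² ✓

(377, 336, 505)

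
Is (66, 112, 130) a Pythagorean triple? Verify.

Compute a² + b² = 66² + 112² = 4356 + 12544 = 16900
Compute c² = 130² = 16900
Since 16900 = 16900, confirmed.

Yes, it is a Pythagorean triple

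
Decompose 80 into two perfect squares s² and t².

We need to find integers s, t > 0 such that s² + t² = 80.
Trying s = 4: t² = 80 - 4² = 80 - 16 = 64
t = 8
Check: 4² + 8² = 16 + 64 = 80 ✓

80 = 4² + 8²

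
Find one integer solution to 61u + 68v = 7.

Step 1: Check solvability.
gcd(61, 68) = 1
Since 1 divides 7, solutions exist.

Step 2: Apply extended Euclidean algorithm to find gcd.
We find integers such that 61*x0 + 68*y0 = 1

Step 3: Scale the particular solution.
Multiply by 7/1 = 7:
u = 203, v = -182

Step 4: Verify.
61*(203) + 68*(-182) = 7 = 7 ✓

u = 203, v = -182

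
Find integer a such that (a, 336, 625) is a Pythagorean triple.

a² = c² - b² = 625² - 336² = 390625 - 112896 = 277729
a = sqrt(277729) = 527

527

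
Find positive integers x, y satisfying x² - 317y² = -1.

We need x² = 317y² - 1. Try successive y:
y = 1: x² = 317·1² - 1 = 316, not a perfect square
y = 2: x² = 317·2² - 1 = 1267, not a perfect square
y = 3: x² = 317·3² - 1 = 2852, not a perfect square
...
y = 19805: x² = 317·19805² - 1 = 124339453924 = 352618² ✓
Check: 352618² - 317·19805² = 124339453924 - 124339453925 = -1 ✓

x = 352618, y = 19805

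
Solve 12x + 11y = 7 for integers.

Step 1: Check solvability.
gcd(12, 11) = 1
Since 1 divides 7, solutions exist.

Step 2: Apply extended Euclidean algorithm to find gcd.
We find integers such that 12*x0 + 11*y0 = 1

Step 3: Scale the particular solution.
Multiply by 7/1 = 7:
x = 7, y = -7

Step 4: Verify.
12*(7) + 11*(-7) = 7 = 7 ✓

x = 7, y = -7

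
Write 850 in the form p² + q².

We need to find integers p, q > 0 such that p² + q² = 850.
Trying p = 3: q² = 850 - 3² = 850 - 9 = 841
q = 29
Check: 3² + 29² = 9 + 841 = 850 ✓

850 = 3² + 29²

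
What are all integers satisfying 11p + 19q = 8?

Step 1: Compute gcd(11, 19) = 1.
Since 1 divides 8, solutions exist.

Step 2: Find a particular solution using extended Euclidean algorithm.
We get p₀ = 56, q₀ = -32.
Check: 11*56 + 19*-32 = 8 = 8 ✓

Step 3: Write the general solution.
p = 56 + (19/1)t = 56 + 19t
q = -32 - (11/1)t = -32 - 11t
for any integer t.

p = 56 + 19t, q = -32 - 11t for integer t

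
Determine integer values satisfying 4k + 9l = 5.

Step 1: Check solvability.
gcd(4, 9) = 1
Since 1 divides 5, solutions exist.

Step 2: Apply extended Euclidean algorithm to find gcd.
We find integers such that 4*x0 + 9*y0 = 1

Step 3: Scale the particular solution.
Multiply by 5/1 = 5:
k = -10, l = 5

Step 4: Verify.
4*(-10) + 9*(5) = 5 = 5 ✓

k = -10, l = 5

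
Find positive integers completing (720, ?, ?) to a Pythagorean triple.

We need the other leg and hypotenuse such that 720² + x² = c².
Take x = 2346, c = 2454: 720² + 2346² = 518400 + 5503716 = 6022116 = 2454² ✓
Triple: (2346, 720, 2454)

(2346, 720, 2454)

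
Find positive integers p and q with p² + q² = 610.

We need to find integers p, q > 0 such that p² + q² = 610.
Trying p = 9: q² = 610 - 9² = 610 - 81 = 529
q = 23
Check: 9² + 23² = 81 + 529 = 610 ✓

610 = 9² + 23²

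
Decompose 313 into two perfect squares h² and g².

We need to find integers h, g > 0 such that h² + g² = 313.
Trying h = 12: g² = 313 - 12² = 313 - 144 = 169
g = 13
Check: 12² + 13² = 144 + 169 = 313 ✓

313 = 12² + 13²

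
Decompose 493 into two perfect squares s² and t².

We need to find integers s, t > 0 such that s² + t² = 493.
Trying s = 3: t² = 493 - 3² = 493 - 9 = 484
t = 22
Check: 3² + 22² = 9 + 484 = 493 ✓

493 = 3² + 22²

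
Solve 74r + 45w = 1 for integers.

Step 1: Check solvability.
gcd(74, 45) = 1
Since 1 divides 1, solutions exist.

Step 2: Apply extended Euclidean algorithm to find gcd.
We find integers such that 74*x0 + 45*y0 = 1

Step 3: Scale the particular solution.
Multiply by 1/1 = 1:
r = 14, w = -23

Step 4: Verify.
74*(14) + 45*(-23) = 1 = 1 ✓

r = 14, w = -23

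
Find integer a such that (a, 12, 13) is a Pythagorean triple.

a² = c² - b² = 13² - 12² = 169 - 144 = 25
a = sqrt(25) = 5

5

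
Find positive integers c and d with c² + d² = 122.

We need to find integers c, d > 0 such that c² + d² = 122.
Trying c = 1: d² = 122 - 1² = 122 - 1 = 121
d = 11
Check: 1² + 11² = 1 + 121 = 122 ✓

122 = 1² + 11²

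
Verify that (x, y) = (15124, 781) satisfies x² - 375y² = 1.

Compute x² = 15124² = 228735376
Compute 375y² = 375·781² = 375·609961 = 228735375
x² - 375y² = 228735376 - 228735375 = 1
Since this equals 1, (15124, 781) is a solution.

Yes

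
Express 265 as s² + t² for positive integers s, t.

We need to find integers s, t > 0 such that s² + t² = 265.
Trying s = 3: t² = 265 - 3² = 265 - 9 = 256
t = 16
Check: 3² + 16² = 9 + 256 = 265 ✓

265 = 3² + 16²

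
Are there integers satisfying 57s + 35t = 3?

Step 1: Compute gcd(57, 35).
gcd(57, 35) = 1

Step 2: Check divisibility.
Does 1 divide 3? 3 = 1 x 3, so yes.

By the theorem on linear Diophantine equations, 57s + 35t = 3 has integer solutions if and only if gcd(57, 35) divides 3. Since 1 | 3, solutions exist.

Yes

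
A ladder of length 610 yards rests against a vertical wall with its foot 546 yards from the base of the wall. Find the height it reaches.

The ladder, wall, and ground form a right triangle with hypotenuse 610 and one leg 546.
By the Pythagorean theorem: h² = 610² - 546² = 372100 - 298116 = 73984
h = √73984 = 272 yards

272 yards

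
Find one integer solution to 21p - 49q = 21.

Step 1: Check solvability.
gcd(21, 49) = 7
Since 7 divides 21, solutions exist.

Step 2: Apply extended Euclidean algorithm to find gcd.
We find integers such that 21*x0 + 49*y0 = 7

Step 3: Scale the particular solution.
Multiply by 21/7 = 3:
p = -6, q = -3

Step 4: Verify.
21*(-6) - 49*(-3) = 21 = 21 ✓

p = -6, q = -3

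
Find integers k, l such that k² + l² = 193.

We need to find integers k, l > 0 such that k² + l² = 193.
Trying k = 7: l² = 193 - 7² = 193 - 49 = 144
l = 12
Check: 7² + 12² = 49 + 144 = 193 ✓

193 = 7² + 12²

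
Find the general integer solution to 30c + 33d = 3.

Step 1: Compute gcd(30, 33) = 3.
Since 3 divides 3, solutions exist.

Step 2: Find a particular solution using extended Euclidean algorithm.
We get c₀ = -1, d₀ = 1.
Check: 30*-1 + 33*1 = 3 = 3 ✓

Step 3: Write the general solution.
c = -1 + (33/3)t = -1 + 11t
d = 1 - (30/3)t = 1 - 10t
for any integer t.

c = -1 + 11t, d = 1 - 10t for integer t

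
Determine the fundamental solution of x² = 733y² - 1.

We need x² = 733y² - 1. Try successive y:
y = 1: x² = 733·1² - 1 = 732, not a perfect square
y = 2: x² = 733·2² - 1 = 2931, not a perfect square
y = 3: x² = 733·3² - 1 = 6596, not a perfect square
...
y = 365: x² = 733·365² - 1 = 97653924 = 9882² ✓
Check: 9882² - 733·365² = 97653924 - 97653925 = -1 ✓

x = 9882, y = 365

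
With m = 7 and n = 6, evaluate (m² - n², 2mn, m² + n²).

a = m² - n² = 49 - 36 = 13
b = 2mn = 2·7·6 = 84
c = m² + n² = 49 + 36 = 85
Verify: 13² + 84² = 169 + 7056 = 7225 = 85² ✓

(13, 84, 85)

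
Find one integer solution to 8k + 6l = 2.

Step 1: Check solvability.
gcd(8, 6) = 2
Since 2 divides 2, solutions exist.

Step 2: Apply extended Euclidean algorithm to find gcd.
We find integers such that 8*x0 + 6*y0 = 2

Step 3: Scale the particular solution.
Multiply by 2/2 = 1:
k = 1, l = -1

Step 4: Verify.
8*(1) + 6*(-1) = 2 = 2 ✓

k = 1, l = -1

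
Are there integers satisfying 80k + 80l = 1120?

Step 1: Compute gcd(80, 80).
gcd(80, 80) = 80

Step 2: Check divisibility.
Does 80 divide 1120? 1120 = 80 x 14, so yes.

By the theorem on linear Diophantine equations, 80k + 80l = 1120 has integer solutions if and only if gcd(80, 80) divides 1120. Since 80 | 1120, solutions exist.

Yes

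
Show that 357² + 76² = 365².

Compute a² + b² = 357² + 76² = 127449 + 5776 = 133225
Compute c² = 365² = 133225
Since 133225 = 133225, confirmed.

Yes, it is a Pythagorean triple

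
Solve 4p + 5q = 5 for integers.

Step 1: Check solvability.
gcd(4, 5) = 1
Since 1 divides 5, solutions exist.

Step 2: Apply extended Euclidean algorithm to find gcd.
We find integers such that 4*x0 + 5*y0 = 1

Step 3: Scale the particular solution.
Multiply by 5/1 = 5:
p = -5, q = 5

Step 4: Verify.
4*(-5) + 5*(5) = 5 = 5 ✓

p = -5, q = 5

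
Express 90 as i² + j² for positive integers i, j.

We need to find integers i, j > 0 such that i² + j² = 90.
Trying i = 3: j² = 90 - 3² = 90 - 9 = 81
j = 9
Check: 3² + 9² = 9 + 81 = 90 ✓

90 = 3² + 9²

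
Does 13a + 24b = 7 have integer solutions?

Step 1: Compute gcd(13, 24).
gcd(13, 24) = 1

Step 2: Check divisibility.
Does 1 divide 7? 7 = 1 x 7, so yes.

By the theorem on linear Diophantine equations, 13a + 24b = 7 has integer solutions if and only if gcd(13, 24) divides 7. Since 1 | 7, solutions exist.

Yes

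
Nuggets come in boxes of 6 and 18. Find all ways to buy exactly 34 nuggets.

We need non-negative integers (x, y) with 6x + 18y = 34.
For each x in 0..5, check if 34 - 6x is a non-negative multiple of 18.
No x yields an integer y ≥ 0.

No solution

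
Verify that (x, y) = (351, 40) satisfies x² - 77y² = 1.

Compute x² = 351² = 123201
Compute 77y² = 77·40² = 77·1600 = 123200
x² - 77y² = 123201 - 123200 = 1
Since this equals 1, (351, 40) is a solution.

Yes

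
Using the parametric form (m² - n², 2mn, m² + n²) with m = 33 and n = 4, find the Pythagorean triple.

a = m² - n² = 1089 - 16 = 1073
b = 2mn = 2·33·4 = 264
c = m² + n² = 1089 + 16 = 1105
Verify: 1073² + 264² = 1151329 + 69696 = 1221025 = 1105² ✓

(1073, 264, 1105)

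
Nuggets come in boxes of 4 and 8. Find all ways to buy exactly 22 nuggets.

We need non-negative integers (x, y) with 4x + 8y = 22.
For each x in 0..5, check if 22 - 4x is a non-negative multiple of 8.
No x yields an integer y ≥ 0.

No solution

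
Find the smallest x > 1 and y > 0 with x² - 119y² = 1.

We seek the smallest positive integers (x, y) with x² - 119y² = 1, i.e., x² = 119y² + 1.
Try successive y values:
y = 1: x² = 119·1² + 1 = 120, not a perfect square
y = 2: x² = 119·2² + 1 = 477, not a perfect square
y = 3: x² = 119·3² + 1 = 1072, not a perfect square
... continuing the search (or via continued fractions) ...
y = 11: x² = 119·11² + 1 = 14400, x = 120 ✓

Verify: 120² - 119·11² = 14400 - 14399 = 1 ✓

x = 120, y = 11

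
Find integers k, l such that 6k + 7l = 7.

Step 1: Check solvability.
gcd(6, 7) = 1
Since 1 divides 7, solutions exist.

Step 2: Apply extended Euclidean algorithm to find gcd.
We find integers such that 6*x0 + 7*y0 = 1

Step 3: Scale the particular solution.
Multiply by 7/1 = 7:
k = -7, l = 7

Step 4: Verify.
6*(-7) + 7*(7) = 7 = 7 ✓

k = -7, l = 7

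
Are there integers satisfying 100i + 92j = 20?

Step 1: Compute gcd(100, 92).
gcd(100, 92) = 4

Step 2: Check divisibility.
Does 4 divide 20? 20 = 4 x 5, so yes.

By the theorem on linear Diophantine equations, 100i + 92j = 20 has integer solutions if and only if gcd(100, 92) divides 20. Since 4 | 20, solutions exist.

Yes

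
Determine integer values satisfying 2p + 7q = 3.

Step 1: Check solvability.
gcd(2, 7) = 1
Since 1 divides 3, solutions exist.

Step 2: Apply extended Euclidean algorithm to find gcd.
We find integers such that 2*x0 + 7*y0 = 1

Step 3: Scale the particular solution.
Multiply by 3/1 = 3:
p = -9, q = 3

Step 4: Verify.
2*(-9) + 7*(3) = 3 = 3 ✓

p = -9, q = 3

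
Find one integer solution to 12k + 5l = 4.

Step 1: Check solvability.
gcd(12, 5) = 1
Since 1 divides 4, solutions exist.

Step 2: Apply extended Euclidean algorithm to find gcd.
We find integers such that 12*x0 + 5*y0 = 1

Step 3: Scale the particular solution.
Multiply by 4/1 = 4:
k = -8, l = 20

Step 4: Verify.
12*(-8) + 5*(20) = 4 = 4 ✓

k = -8, l = 20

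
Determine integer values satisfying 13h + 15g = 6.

Step 1: Check solvability.
gcd(13, 15) = 1
Since 1 divides 6, solutions exist.

Step 2: Apply extended Euclidean algorithm to find gcd.
We find integers such that 13*x0 + 15*y0 = 1

Step 3: Scale the particular solution.
Multiply by 6/1 = 6:
h = 42, g = -36

Step 4: Verify.
13*(42) + 15*(-36) = 6 = 6 ✓

h = 42, g = -36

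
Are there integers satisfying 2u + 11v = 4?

Step 1: Compute gcd(2, 11).
gcd(2, 11) = 1

Step 2: Check divisibility.
Does 1 divide 4? 4 = 1 x 4, so yes.

By the theorem on linear Diophantine equations, 2u + 11v = 4 has integer solutions if and only if gcd(2, 11) divides 4. Since 1 | 4, solutions exist.

Yes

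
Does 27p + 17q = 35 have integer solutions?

Step 1: Compute gcd(27, 17).
gcd(27, 17) = 1

Step 2: Check divisibility.
Does 1 divide 35? 35 = 1 x 35, so yes.

By the theorem on linear Diophantine equations, 27p + 17q = 35 has integer solutions if and only if gcd(27, 17) divides 35. Since 1 | 35, solutions exist.

Yes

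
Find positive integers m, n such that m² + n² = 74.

Search for m with 74 - m² a perfect square.
m = 5: 74 - 5² = 74 - 25 = 49 = 7² ✓
So m = 5, n = 7.

m = 5, n = 7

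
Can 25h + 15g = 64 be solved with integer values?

Step 1: Compute gcd(25, 15).
gcd(25, 15) = 5

Step 2: Check divisibility.
Does 5 divide 64? 64 = 5 x 12 + 4, so no.

By the theorem on linear Diophantine equations, 25h + 15g = 64 has integer solutions if and only if gcd(25, 15) divides 64. Since 5 does not divide 64, no solutions exist.

No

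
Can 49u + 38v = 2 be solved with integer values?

Step 1: Compute gcd(49, 38).
gcd(49, 38) = 1

Step 2: Check divisibility.
Does 1 divide 2? 2 = 1 x 2, so yes.

By the theorem on linear Diophantine equations, 49u + 38v = 2 has integer solutions if and only if gcd(49, 38) divides 2. Since 1 | 2, solutions exist.

Yes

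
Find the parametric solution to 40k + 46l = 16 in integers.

Step 1: Compute gcd(40, 46) = 2.
Since 2 divides 16, solutions exist.

Step 2: Find a particular solution using extended Euclidean algorithm.
We get k₀ = -64, l₀ = 56.
Check: 40*-64 + 46*56 = 16 = 16 ✓

Step 3: Write the general solution.
k = -64 + (46/2)t = -64 + 23t
l = 56 - (40/2)t = 56 - 20t
for any integer t.

k = -64 + 23t, l = 56 - 20t for integer t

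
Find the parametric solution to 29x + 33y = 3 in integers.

Step 1: Compute gcd(29, 33) = 1.
Since 1 divides 3, solutions exist.

Step 2: Find a particular solution using extended Euclidean algorithm.
We get x₀ = 24, y₀ = -21.
Check: 29*24 + 33*-21 = 3 = 3 ✓

Step 3: Write the general solution.
x = 24 + (33/1)t = 24 + 33t
y = -21 - (29/1)t = -21 - 29t
for any integer t.

x = 24 + 33t, y = -21 - 29t for integer t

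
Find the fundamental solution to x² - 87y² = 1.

We seek the smallest positive integers (x, y) with x² - 87y² = 1, i.e., x² = 87y² + 1.
Try successive y values:
y = 1: x² = 87·1² + 1 = 88, not a perfect square
y = 2: x² = 87·2² + 1 = 349, not a perfect square
y = 3: x² = 87·3² + 1 = 784, x = 28 ✓

Verify: 28² - 87·3² = 784 - 783 = 1 ✓

x = 28, y = 3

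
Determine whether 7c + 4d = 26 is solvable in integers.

Step 1: Compute gcd(7, 4).
gcd(7, 4) = 1

Step 2: Check divisibility.
Does 1 divide 26? 26 = 1 x 26, so yes.

By the theorem on linear Diophantine equations, 7c + 4d = 26 has integer solutions if and only if gcd(7, 4) divides 26. Since 1 | 26, solutions exist.

Yes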